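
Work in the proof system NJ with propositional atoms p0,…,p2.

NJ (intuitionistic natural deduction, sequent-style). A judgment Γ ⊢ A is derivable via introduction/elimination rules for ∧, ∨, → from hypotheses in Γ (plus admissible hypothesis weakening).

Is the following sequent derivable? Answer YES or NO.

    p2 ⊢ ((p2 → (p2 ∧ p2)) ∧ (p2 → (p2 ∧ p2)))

Proof tree:
[∧I] p2 ⊢ ((p2 → (p2 ∧ p2)) ∧ (p2 → (p2 ∧ p2)))
  [Wk] p2 ⊢ (p2 → (p2 ∧ p2))
    [→I]  ⊢ (p2 → (p2 ∧ p2))
      [∧I] p2 ⊢ (p2 ∧ p2)
        [Ax] p2 ⊢ p2
        [Ax] p2 ⊢ p2
  [→I]  ⊢ (p2 → (p2 ∧ p2))
    [∧I] p2 ⊢ (p2 ∧ p2)
      [Ax] p2 ⊢ p2
      [Ax] p2 ⊢ p2

Result: YES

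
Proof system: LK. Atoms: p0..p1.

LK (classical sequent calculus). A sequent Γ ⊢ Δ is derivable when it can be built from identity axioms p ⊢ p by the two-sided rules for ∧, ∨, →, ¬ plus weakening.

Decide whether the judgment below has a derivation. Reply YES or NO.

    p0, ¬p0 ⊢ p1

Derivation (root first):
[¬L] p0, ¬p0 ⊢ p1
  [WR] p0 ⊢ p0, p1
    [Ax] p0 ⊢ p0

Result: YES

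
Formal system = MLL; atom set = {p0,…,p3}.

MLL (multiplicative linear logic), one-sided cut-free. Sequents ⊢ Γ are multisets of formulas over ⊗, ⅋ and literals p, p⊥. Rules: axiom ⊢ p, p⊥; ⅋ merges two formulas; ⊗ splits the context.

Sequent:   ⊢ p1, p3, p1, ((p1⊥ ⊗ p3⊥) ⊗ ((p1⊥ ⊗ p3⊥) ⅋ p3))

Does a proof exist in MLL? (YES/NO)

Derivation (root first):
[⊗]  ⊢ p1, p3, p1, ((p1⊥ ⊗ p3⊥) ⊗ ((p1⊥ ⊗ p3⊥) ⅋ p3))
  [⊗]  ⊢ p1, p3, (p1⊥ ⊗ p3⊥)
    [Ax]  ⊢ p1, p1⊥
    [Ax]  ⊢ p3, p3⊥
  [⅋]  ⊢ p1, ((p1⊥ ⊗ p3⊥) ⅋ p3)
    [⊗]  ⊢ p1, p3, (p1⊥ ⊗ p3⊥)
      [Ax]  ⊢ p1, p1⊥
      [Ax]  ⊢ p3, p3⊥

Result: YES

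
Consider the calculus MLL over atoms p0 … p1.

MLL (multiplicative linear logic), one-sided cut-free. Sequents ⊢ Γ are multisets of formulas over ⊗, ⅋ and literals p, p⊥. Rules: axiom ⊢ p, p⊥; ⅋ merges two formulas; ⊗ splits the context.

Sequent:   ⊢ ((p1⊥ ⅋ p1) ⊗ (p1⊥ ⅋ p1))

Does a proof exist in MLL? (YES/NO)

Proof tree:
[⊗]  ⊢ ((p1⊥ ⅋ p1) ⊗ (p1⊥ ⅋ p1))
  [⅋]  ⊢ (p1⊥ ⅋ p1)
    [Ax]  ⊢ p1, p1⊥
  [⅋]  ⊢ (p1⊥ ⅋ p1)
    [Ax]  ⊢ p1, p1⊥

Result: YES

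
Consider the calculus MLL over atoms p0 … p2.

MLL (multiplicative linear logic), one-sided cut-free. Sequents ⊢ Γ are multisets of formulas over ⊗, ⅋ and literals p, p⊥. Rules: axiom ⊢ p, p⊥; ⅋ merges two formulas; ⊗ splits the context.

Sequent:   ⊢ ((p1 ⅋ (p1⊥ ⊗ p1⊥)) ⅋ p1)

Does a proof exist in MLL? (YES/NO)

Derivation (root first):
[⅋]  ⊢ ((p1 ⅋ (p1⊥ ⊗ p1⊥)) ⅋ p1)
  [⅋]  ⊢ p1, (p1 ⅋ (p1⊥ ⊗ p1⊥))
    [⊗]  ⊢ p1, p1, (p1⊥ ⊗ p1⊥)
      [Ax]  ⊢ p1, p1⊥
      [Ax]  ⊢ p1, p1⊥

Result: YES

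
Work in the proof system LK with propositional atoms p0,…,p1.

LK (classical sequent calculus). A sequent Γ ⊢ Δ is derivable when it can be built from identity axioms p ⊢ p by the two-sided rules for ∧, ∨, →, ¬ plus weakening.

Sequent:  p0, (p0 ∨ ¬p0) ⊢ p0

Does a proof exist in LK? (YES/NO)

Derivation (root first):
[∨L] p0, (p0 ∨ ¬p0) ⊢ p0
  [Ax] p0 ⊢ p0
  [¬L] p0, ¬p0 ⊢ 
    [Ax] p0 ⊢ p0

Result: YES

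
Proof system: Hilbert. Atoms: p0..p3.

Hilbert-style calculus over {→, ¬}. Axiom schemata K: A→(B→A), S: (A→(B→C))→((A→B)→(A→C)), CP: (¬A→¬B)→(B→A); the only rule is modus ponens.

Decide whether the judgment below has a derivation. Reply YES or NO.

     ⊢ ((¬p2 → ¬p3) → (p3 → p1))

Search for a countermodel by truth-table:
  v=0000: Γ:[] Δ:[((¬p2 → ¬p3) → (p3 → p1))=T] refutes=False
  v=0001: Γ:[] Δ:[((¬p2 → ¬p3) → (p3 → p1))=T] refutes=False
  v=0010: Γ:[] Δ:[((¬p2 → ¬p3) → (p3 → p1))=T] refutes=False
  v=0011: Γ:[] Δ:[((¬p2 → ¬p3) → (p3 → p1))=F] refutes=True  ← countermodel

Result: NO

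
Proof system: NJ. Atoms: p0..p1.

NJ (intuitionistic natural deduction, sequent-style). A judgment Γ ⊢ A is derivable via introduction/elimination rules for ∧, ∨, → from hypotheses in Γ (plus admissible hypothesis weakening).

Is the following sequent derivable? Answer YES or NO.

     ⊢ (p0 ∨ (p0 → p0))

Derivation (root first):
[∨I₂]  ⊢ (p0 ∨ (p0 → p0))
  [→I]  ⊢ (p0 → p0)
    [Ax] p0 ⊢ p0

Result: YES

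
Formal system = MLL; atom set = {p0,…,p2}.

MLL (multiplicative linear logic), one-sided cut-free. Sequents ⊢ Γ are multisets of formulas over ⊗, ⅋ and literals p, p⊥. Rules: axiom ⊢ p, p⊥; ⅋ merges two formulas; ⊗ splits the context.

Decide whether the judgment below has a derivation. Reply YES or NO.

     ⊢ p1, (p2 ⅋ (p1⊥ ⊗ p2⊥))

Derivation trace:
[⅋]  ⊢ p1, (p2 ⅋ (p1⊥ ⊗ p2⊥))
  [⊗]  ⊢ p1, p2, (p1⊥ ⊗ p2⊥)
    [Ax]  ⊢ p1, p1⊥
    [Ax]  ⊢ p2, p2⊥

Result: YES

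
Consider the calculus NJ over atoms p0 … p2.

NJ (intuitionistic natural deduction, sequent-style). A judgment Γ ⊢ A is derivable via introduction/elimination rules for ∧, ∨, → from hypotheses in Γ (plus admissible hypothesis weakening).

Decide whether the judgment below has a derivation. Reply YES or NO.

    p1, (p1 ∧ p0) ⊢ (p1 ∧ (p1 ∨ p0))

Derivation (root first):
[∧I] p1, (p1 ∧ p0) ⊢ (p1 ∧ (p1 ∨ p0))
  [Ax] p1 ⊢ p1
  [Wk] p1, (p1 ∧ p0) ⊢ (p1 ∨ p0)
    [∨I₁] p1 ⊢ (p1 ∨ p0)
      [Ax] p1 ⊢ p1

Result: YES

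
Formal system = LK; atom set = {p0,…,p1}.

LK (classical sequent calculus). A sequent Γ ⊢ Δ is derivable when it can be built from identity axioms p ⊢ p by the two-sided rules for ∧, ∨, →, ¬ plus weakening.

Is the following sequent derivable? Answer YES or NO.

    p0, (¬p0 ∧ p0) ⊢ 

Derivation trace:
[∧L] p0, (¬p0 ∧ p0) ⊢ 
  [¬L] p0, p0, ¬p0 ⊢ 
    [WL] p0, p0 ⊢ p0
      [Ax] p0 ⊢ p0

Result: YES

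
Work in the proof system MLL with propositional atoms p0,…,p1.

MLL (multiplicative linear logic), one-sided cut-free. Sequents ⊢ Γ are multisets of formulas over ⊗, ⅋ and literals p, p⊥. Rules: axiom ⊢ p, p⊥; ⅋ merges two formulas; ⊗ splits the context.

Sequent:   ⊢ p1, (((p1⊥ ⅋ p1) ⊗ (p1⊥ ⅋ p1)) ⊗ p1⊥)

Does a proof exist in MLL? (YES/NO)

Derivation trace:
[⊗]  ⊢ p1, (((p1⊥ ⅋ p1) ⊗ (p1⊥ ⅋ p1)) ⊗ p1⊥)
  [⊗]  ⊢ ((p1⊥ ⅋ p1) ⊗ (p1⊥ ⅋ p1))
    [⅋]  ⊢ (p1⊥ ⅋ p1)
      [Ax]  ⊢ p1, p1⊥
    [⅋]  ⊢ (p1⊥ ⅋ p1)
      [Ax]  ⊢ p1, p1⊥
  [Ax]  ⊢ p1, p1⊥

Result: YES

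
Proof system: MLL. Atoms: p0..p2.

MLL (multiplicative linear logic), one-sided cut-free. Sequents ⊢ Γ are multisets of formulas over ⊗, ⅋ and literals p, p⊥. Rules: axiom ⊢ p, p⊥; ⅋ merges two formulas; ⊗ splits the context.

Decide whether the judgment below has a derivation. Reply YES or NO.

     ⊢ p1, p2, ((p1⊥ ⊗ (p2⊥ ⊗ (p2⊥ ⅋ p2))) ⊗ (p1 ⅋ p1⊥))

Derivation (root first):
[⊗]  ⊢ p1, p2, ((p1⊥ ⊗ (p2⊥ ⊗ (p2⊥ ⅋ p2))) ⊗ (p1 ⅋ p1⊥))
  [⊗]  ⊢ p1, p2, (p1⊥ ⊗ (p2⊥ ⊗ (p2⊥ ⅋ p2)))
    [Ax]  ⊢ p1, p1⊥
    [⊗]  ⊢ p2, (p2⊥ ⊗ (p2⊥ ⅋ p2))
      [Ax]  ⊢ p2, p2⊥
      [⅋]  ⊢ (p2⊥ ⅋ p2)
        [Ax]  ⊢ p2, p2⊥
  [⅋]  ⊢ (p1 ⅋ p1⊥)
    [Ax]  ⊢ p1, p1⊥

Result: YES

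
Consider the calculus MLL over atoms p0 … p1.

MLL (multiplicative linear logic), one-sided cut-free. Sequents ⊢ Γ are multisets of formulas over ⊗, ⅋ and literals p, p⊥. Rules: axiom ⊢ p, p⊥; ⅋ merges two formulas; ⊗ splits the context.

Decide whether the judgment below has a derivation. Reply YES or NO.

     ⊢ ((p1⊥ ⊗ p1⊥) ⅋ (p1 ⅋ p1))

Derivation trace:
[⅋]  ⊢ ((p1⊥ ⊗ p1⊥) ⅋ (p1 ⅋ p1))
  [⅋]  ⊢ (p1⊥ ⊗ p1⊥), (p1 ⅋ p1)
    [⊗]  ⊢ p1, p1, (p1⊥ ⊗ p1⊥)
      [Ax]  ⊢ p1, p1⊥
      [Ax]  ⊢ p1, p1⊥

Result: YES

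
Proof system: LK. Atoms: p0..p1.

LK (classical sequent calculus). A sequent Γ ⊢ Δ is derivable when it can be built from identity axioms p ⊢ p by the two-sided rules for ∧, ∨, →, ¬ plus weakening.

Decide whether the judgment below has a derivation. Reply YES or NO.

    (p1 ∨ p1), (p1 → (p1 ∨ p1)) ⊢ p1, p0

Derivation trace:
[WR] (p1 ∨ p1), (p1 → (p1 ∨ p1)) ⊢ p1, p0
  [→L] (p1 ∨ p1), (p1 → (p1 ∨ p1)) ⊢ p1
    [∨L] (p1 ∨ p1) ⊢ p1
      [Ax] p1 ⊢ p1
      [Ax] p1 ⊢ p1
    [∨L] (p1 ∨ p1) ⊢ p1
      [Ax] p1 ⊢ p1
      [Ax] p1 ⊢ p1

Result: YES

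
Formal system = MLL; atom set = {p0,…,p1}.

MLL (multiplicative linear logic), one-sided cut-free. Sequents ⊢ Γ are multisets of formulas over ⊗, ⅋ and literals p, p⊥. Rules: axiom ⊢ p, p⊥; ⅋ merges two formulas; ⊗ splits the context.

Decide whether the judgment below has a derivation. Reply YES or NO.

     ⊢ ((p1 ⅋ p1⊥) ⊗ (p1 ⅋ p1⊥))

Derivation (root first):
[⊗]  ⊢ ((p1 ⅋ p1⊥) ⊗ (p1 ⅋ p1⊥))
  [⅋]  ⊢ (p1 ⅋ p1⊥)
    [Ax]  ⊢ p1, p1⊥
  [⅋]  ⊢ (p1 ⅋ p1⊥)
    [Ax]  ⊢ p1, p1⊥

Result: YES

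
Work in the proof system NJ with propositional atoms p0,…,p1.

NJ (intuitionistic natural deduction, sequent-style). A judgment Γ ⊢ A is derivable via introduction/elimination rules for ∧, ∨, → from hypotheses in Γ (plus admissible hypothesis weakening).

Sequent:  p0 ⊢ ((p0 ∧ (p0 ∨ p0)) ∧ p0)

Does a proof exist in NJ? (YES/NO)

Derivation trace:
[∧I] p0 ⊢ ((p0 ∧ (p0 ∨ p0)) ∧ p0)
  [∧I] p0 ⊢ (p0 ∧ (p0 ∨ p0))
    [Ax] p0 ⊢ p0
    [∨I₂] p0 ⊢ (p0 ∨ p0)
      [Ax] p0 ⊢ p0
  [Ax] p0 ⊢ p0

Result: YES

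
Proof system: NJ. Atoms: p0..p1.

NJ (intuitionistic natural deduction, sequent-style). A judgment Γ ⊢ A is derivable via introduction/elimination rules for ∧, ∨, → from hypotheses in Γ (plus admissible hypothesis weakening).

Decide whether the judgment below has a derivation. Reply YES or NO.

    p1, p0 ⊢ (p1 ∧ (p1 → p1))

Derivation (root first):
[∧I] p1, p0 ⊢ (p1 ∧ (p1 → p1))
  [Wk] p1, p0 ⊢ p1
    [Ax] p1 ⊢ p1
  [→I]  ⊢ (p1 → p1)
    [Ax] p1 ⊢ p1

Result: YES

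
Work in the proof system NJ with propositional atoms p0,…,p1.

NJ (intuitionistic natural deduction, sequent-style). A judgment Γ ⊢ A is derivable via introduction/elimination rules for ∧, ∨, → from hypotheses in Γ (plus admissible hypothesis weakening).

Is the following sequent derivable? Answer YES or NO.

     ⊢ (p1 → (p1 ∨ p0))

Derivation (root first):
[→I]  ⊢ (p1 → (p1 ∨ p0))
  [∨I₁] p1 ⊢ (p1 ∨ p0)
    [Ax] p1 ⊢ p1

Result: YES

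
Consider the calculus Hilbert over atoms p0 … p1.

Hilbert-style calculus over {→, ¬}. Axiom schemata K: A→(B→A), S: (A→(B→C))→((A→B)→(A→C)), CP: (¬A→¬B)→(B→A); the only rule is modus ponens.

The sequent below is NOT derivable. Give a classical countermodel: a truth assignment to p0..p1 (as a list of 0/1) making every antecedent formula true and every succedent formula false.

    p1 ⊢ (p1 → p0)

Search for a countermodel by truth-table:
  v=00: Γ:[p1=F] Δ:[(p1 → p0)=T] refutes=False
  v=01: Γ:[p1=T] Δ:[(p1 → p0)=F] refutes=True  ← countermodel

Result: [0, 1]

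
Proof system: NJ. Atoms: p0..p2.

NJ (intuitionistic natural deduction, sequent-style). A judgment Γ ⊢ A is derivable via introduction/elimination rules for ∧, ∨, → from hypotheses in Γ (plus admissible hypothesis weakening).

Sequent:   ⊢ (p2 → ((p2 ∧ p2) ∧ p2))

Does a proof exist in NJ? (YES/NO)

Derivation trace:
[→I]  ⊢ (p2 → ((p2 ∧ p2) ∧ p2))
  [∧I] p2 ⊢ ((p2 ∧ p2) ∧ p2)
    [∧I] p2 ⊢ (p2 ∧ p2)
      [Ax] p2 ⊢ p2
      [Ax] p2 ⊢ p2
    [Ax] p2 ⊢ p2

Result: YES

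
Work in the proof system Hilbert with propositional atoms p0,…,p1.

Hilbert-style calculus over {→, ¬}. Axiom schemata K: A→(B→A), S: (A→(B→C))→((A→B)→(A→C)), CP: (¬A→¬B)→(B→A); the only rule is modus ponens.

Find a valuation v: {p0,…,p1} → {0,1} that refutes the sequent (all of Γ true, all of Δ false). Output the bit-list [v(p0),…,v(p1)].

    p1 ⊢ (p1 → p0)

Search for a countermodel by truth-table:
  v=00: Γ:[p1=F] Δ:[(p1 → p0)=T] refutes=False
  v=01: Γ:[p1=T] Δ:[(p1 → p0)=F] refutes=True  ← countermodel

Result: [0, 1]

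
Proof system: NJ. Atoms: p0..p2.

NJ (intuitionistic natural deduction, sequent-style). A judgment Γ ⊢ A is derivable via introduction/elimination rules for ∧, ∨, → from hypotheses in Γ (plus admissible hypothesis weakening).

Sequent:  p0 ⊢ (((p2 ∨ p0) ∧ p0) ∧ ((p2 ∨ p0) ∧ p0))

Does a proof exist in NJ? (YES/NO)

Derivation trace:
[∧I] p0 ⊢ (((p2 ∨ p0) ∧ p0) ∧ ((p2 ∨ p0) ∧ p0))
  [∧I] p0 ⊢ ((p2 ∨ p0) ∧ p0)
    [∨I₂] p0 ⊢ (p2 ∨ p0)
      [Ax] p0 ⊢ p0
    [Ax] p0 ⊢ p0
  [∧I] p0 ⊢ ((p2 ∨ p0) ∧ p0)
    [∨I₂] p0 ⊢ (p2 ∨ p0)
      [Ax] p0 ⊢ p0
    [Ax] p0 ⊢ p0

Result: YES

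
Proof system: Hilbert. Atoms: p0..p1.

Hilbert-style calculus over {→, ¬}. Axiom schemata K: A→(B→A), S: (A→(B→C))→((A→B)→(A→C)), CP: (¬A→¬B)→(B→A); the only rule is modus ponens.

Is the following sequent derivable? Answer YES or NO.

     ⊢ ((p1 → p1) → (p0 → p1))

Enumerate valuations to refute Γ ⊢ Δ:
  v=00: Γ:[] Δ:[((p1 → p1) → (p0 → p1))=T] refutes=False
  v=01: Γ:[] Δ:[((p1 → p1) → (p0 → p1))=T] refutes=False
  v=10: Γ:[] Δ:[((p1 → p1) → (p0 → p1))=F] refutes=True  ← countermodel

Result: NO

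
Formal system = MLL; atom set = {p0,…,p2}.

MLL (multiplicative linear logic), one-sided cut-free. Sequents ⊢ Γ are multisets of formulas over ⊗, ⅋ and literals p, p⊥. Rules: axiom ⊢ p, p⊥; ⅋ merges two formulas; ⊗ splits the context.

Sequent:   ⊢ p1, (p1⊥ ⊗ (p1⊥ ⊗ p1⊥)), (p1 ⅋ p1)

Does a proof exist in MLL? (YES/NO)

Derivation (root first):
[⅋]  ⊢ p1, (p1⊥ ⊗ (p1⊥ ⊗ p1⊥)), (p1 ⅋ p1)
  [⊗]  ⊢ p1, p1, p1, (p1⊥ ⊗ (p1⊥ ⊗ p1⊥))
    [Ax]  ⊢ p1, p1⊥
    [⊗]  ⊢ p1, p1, (p1⊥ ⊗ p1⊥)
      [Ax]  ⊢ p1, p1⊥
      [Ax]  ⊢ p1, p1⊥

Result: YES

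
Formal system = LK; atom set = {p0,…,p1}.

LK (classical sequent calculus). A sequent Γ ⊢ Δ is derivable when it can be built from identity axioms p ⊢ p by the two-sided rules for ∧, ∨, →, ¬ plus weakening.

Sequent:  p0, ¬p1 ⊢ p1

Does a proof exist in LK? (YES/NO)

Truth-table refutation:
  v=00: Γ:[p0=F, ¬p1=T] Δ:[p1=F] refutes=False
  v=01: Γ:[p0=F, ¬p1=F] Δ:[p1=T] refutes=False
  v=10: Γ:[p0=T, ¬p1=T] Δ:[p1=F] refutes=True  ← countermodel

Result: NO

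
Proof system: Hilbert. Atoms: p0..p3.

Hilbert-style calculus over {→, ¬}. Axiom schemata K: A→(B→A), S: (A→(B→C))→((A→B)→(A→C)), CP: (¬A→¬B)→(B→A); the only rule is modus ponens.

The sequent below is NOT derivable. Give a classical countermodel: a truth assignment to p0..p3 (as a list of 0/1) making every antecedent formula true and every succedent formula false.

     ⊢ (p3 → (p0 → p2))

Enumerate valuations to refute Γ ⊢ Δ:
  v=0000: Γ:[] Δ:[(p3 → (p0 → p2))=T] refutes=False
  v=0001: Γ:[] Δ:[(p3 → (p0 → p2))=T] refutes=False
  v=0010: Γ:[] Δ:[(p3 → (p0 → p2))=T] refutes=False
  v=0011: Γ:[] Δ:[(p3 → (p0 → p2))=T] refutes=False
  v=0100: Γ:[] Δ:[(p3 → (p0 → p2))=T] refutes=False
  v=0101: Γ:[] Δ:[(p3 → (p0 → p2))=T] refutes=False
  v=0110: Γ:[] Δ:[(p3 → (p0 → p2))=T] refutes=False
  v=0111: Γ:[] Δ:[(p3 → (p0 → p2))=T] refutes=False
  v=1000: Γ:[] Δ:[(p3 → (p0 → p2))=T] refutes=False
  v=1001: Γ:[] Δ:[(p3 → (p0 → p2))=F] refutes=True  ← countermodel

Result: [1, 0, 0, 1]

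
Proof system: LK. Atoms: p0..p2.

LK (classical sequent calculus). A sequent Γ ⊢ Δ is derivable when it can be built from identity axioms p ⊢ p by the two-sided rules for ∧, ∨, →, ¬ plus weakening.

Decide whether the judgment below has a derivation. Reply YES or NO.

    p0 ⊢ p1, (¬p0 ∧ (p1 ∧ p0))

Truth-table refutation:
  v=000: Γ:[p0=F] Δ:[p1=F, (¬p0 ∧ (p1 ∧ p0))=F] refutes=False
  v=001: Γ:[p0=F] Δ:[p1=F, (¬p0 ∧ (p1 ∧ p0))=F] refutes=False
  v=010: Γ:[p0=F] Δ:[p1=T, (¬p0 ∧ (p1 ∧ p0))=F] refutes=False
  v=011: Γ:[p0=F] Δ:[p1=T, (¬p0 ∧ (p1 ∧ p0))=F] refutes=False
  v=100: Γ:[p0=T] Δ:[p1=F, (¬p0 ∧ (p1 ∧ p0))=F] refutes=True  ← countermodel

Result: NO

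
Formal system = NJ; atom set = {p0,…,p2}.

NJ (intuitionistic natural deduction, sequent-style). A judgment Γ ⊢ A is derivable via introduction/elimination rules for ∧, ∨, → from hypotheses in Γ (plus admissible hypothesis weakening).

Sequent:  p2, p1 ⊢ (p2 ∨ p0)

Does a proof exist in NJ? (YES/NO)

Derivation (root first):
[Wk] p2, p1 ⊢ (p2 ∨ p0)
  [∨I₁] p2 ⊢ (p2 ∨ p0)
    [Ax] p2 ⊢ p2

Result: YES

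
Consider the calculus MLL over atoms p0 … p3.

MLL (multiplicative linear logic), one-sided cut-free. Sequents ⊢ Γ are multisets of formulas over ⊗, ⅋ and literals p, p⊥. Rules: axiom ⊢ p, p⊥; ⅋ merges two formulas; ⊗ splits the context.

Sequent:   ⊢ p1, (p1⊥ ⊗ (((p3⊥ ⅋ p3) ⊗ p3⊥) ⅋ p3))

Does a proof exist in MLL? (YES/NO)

Proof tree:
[⊗]  ⊢ p1, (p1⊥ ⊗ (((p3⊥ ⅋ p3) ⊗ p3⊥) ⅋ p3))
  [Ax]  ⊢ p1, p1⊥
  [⅋]  ⊢ (((p3⊥ ⅋ p3) ⊗ p3⊥) ⅋ p3)
    [⊗]  ⊢ p3, ((p3⊥ ⅋ p3) ⊗ p3⊥)
      [⅋]  ⊢ (p3⊥ ⅋ p3)
        [Ax]  ⊢ p3, p3⊥
      [Ax]  ⊢ p3, p3⊥

Result: YES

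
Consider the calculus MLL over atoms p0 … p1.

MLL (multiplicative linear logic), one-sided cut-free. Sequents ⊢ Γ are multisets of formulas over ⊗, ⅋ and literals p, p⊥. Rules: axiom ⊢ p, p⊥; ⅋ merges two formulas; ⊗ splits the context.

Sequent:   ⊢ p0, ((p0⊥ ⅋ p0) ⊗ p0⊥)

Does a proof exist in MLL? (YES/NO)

Derivation trace:
[⊗]  ⊢ p0, ((p0⊥ ⅋ p0) ⊗ p0⊥)
  [⅋]  ⊢ (p0⊥ ⅋ p0)
    [Ax]  ⊢ p0, p0⊥
  [Ax]  ⊢ p0, p0⊥

Result: YES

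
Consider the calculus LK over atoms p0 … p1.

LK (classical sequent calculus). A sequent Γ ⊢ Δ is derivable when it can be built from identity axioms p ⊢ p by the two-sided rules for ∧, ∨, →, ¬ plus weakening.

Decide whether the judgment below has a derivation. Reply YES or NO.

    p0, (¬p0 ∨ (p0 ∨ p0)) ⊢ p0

Proof tree:
[∨L] p0, (¬p0 ∨ (p0 ∨ p0)) ⊢ p0
  [¬L] p0, ¬p0 ⊢ 
    [Ax] p0 ⊢ p0
  [∨L] (p0 ∨ p0) ⊢ p0
    [Ax] p0 ⊢ p0
    [Ax] p0 ⊢ p0

Result: YES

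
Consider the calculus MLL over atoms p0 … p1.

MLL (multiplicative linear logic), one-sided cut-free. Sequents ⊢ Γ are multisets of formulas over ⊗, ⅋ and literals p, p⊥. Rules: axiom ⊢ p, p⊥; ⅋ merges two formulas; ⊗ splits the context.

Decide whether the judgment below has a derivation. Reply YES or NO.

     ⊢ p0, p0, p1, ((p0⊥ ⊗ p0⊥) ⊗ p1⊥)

Derivation trace:
[⊗]  ⊢ p0, p0, p1, ((p0⊥ ⊗ p0⊥) ⊗ p1⊥)
  [⊗]  ⊢ p0, p0, (p0⊥ ⊗ p0⊥)
    [Ax]  ⊢ p0, p0⊥
    [Ax]  ⊢ p0, p0⊥
  [Ax]  ⊢ p1, p1⊥

Result: YES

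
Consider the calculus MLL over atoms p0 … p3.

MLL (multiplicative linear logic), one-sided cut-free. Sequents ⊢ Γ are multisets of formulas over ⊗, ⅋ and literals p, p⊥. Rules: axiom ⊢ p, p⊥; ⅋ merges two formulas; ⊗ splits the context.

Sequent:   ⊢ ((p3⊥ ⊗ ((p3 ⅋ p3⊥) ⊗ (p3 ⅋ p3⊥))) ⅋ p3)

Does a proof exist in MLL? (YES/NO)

Proof tree:
[⅋]  ⊢ ((p3⊥ ⊗ ((p3 ⅋ p3⊥) ⊗ (p3 ⅋ p3⊥))) ⅋ p3)
  [⊗]  ⊢ p3, (p3⊥ ⊗ ((p3 ⅋ p3⊥) ⊗ (p3 ⅋ p3⊥)))
    [Ax]  ⊢ p3, p3⊥
    [⊗]  ⊢ ((p3 ⅋ p3⊥) ⊗ (p3 ⅋ p3⊥))
      [⅋]  ⊢ (p3 ⅋ p3⊥)
        [Ax]  ⊢ p3, p3⊥
      [⅋]  ⊢ (p3 ⅋ p3⊥)
        [Ax]  ⊢ p3, p3⊥

Result: YES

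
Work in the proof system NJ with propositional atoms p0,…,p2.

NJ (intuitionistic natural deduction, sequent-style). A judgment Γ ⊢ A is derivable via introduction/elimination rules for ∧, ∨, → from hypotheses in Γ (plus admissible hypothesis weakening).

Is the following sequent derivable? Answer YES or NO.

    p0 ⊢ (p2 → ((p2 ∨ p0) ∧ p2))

Derivation (root first):
[→I] p0 ⊢ (p2 → ((p2 ∨ p0) ∧ p2))
  [∧I] p2, p0 ⊢ ((p2 ∨ p0) ∧ p2)
    [∨I₁] p2, p0 ⊢ (p2 ∨ p0)
      [Wk] p2, p0 ⊢ p2
        [Ax] p2 ⊢ p2
    [Ax] p2 ⊢ p2

Result: YES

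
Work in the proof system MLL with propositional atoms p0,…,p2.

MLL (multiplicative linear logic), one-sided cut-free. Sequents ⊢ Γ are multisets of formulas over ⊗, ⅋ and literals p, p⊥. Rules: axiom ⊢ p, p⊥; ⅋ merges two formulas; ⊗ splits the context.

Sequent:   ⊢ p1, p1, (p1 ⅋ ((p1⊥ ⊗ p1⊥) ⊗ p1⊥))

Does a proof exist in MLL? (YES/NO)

Derivation trace:
[⅋]  ⊢ p1, p1, (p1 ⅋ ((p1⊥ ⊗ p1⊥) ⊗ p1⊥))
  [⊗]  ⊢ p1, p1, p1, ((p1⊥ ⊗ p1⊥) ⊗ p1⊥)
    [⊗]  ⊢ p1, p1, (p1⊥ ⊗ p1⊥)
      [Ax]  ⊢ p1, p1⊥
      [Ax]  ⊢ p1, p1⊥
    [Ax]  ⊢ p1, p1⊥

Result: YES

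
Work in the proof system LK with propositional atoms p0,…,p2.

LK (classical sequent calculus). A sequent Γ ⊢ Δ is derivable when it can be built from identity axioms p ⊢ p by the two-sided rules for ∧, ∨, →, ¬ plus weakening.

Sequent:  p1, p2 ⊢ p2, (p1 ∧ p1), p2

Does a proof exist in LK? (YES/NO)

Proof tree:
[WR] p1, p2 ⊢ p2, (p1 ∧ p1), p2
  [∧R] p1, p2 ⊢ p2, (p1 ∧ p1)
    [WR] p2 ⊢ p2, p1
      [Ax] p2 ⊢ p2
    [Ax] p1 ⊢ p1

Result: YES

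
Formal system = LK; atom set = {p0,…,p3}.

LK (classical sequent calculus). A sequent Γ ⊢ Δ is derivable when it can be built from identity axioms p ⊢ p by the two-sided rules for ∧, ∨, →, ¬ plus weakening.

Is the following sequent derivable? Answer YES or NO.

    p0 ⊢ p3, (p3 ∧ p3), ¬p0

Search for a countermodel by truth-table:
  v=0000: Γ:[p0=F] Δ:[p3=F, (p3 ∧ p3)=F, ¬p0=T] refutes=False
  v=0001: Γ:[p0=F] Δ:[p3=T, (p3 ∧ p3)=T, ¬p0=T] refutes=False
  v=0010: Γ:[p0=F] Δ:[p3=F, (p3 ∧ p3)=F, ¬p0=T] refutes=False
  v=0011: Γ:[p0=F] Δ:[p3=T, (p3 ∧ p3)=T, ¬p0=T] refutes=False
  v=0100: Γ:[p0=F] Δ:[p3=F, (p3 ∧ p3)=F, ¬p0=T] refutes=False
  v=0101: Γ:[p0=F] Δ:[p3=T, (p3 ∧ p3)=T, ¬p0=T] refutes=False
  v=0110: Γ:[p0=F] Δ:[p3=F, (p3 ∧ p3)=F, ¬p0=T] refutes=False
  v=0111: Γ:[p0=F] Δ:[p3=T, (p3 ∧ p3)=T, ¬p0=T] refutes=False
  v=1000: Γ:[p0=T] Δ:[p3=F, (p3 ∧ p3)=F, ¬p0=F] refutes=True  ← countermodel

Result: NO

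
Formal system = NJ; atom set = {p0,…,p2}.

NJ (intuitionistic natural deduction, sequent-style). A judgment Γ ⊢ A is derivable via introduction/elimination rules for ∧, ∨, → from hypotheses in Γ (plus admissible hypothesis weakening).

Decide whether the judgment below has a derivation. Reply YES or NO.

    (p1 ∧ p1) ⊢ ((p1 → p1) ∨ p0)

Proof tree:
[∨I₁] (p1 ∧ p1) ⊢ ((p1 → p1) ∨ p0)
  [Wk] (p1 ∧ p1) ⊢ (p1 → p1)
    [→I]  ⊢ (p1 → p1)
      [Ax] p1 ⊢ p1

Result: YES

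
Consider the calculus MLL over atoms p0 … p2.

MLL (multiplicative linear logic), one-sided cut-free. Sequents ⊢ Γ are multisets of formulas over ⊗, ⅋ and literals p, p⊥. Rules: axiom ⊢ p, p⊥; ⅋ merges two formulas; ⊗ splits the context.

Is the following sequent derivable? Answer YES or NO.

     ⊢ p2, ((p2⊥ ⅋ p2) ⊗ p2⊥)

Proof tree:
[⊗]  ⊢ p2, ((p2⊥ ⅋ p2) ⊗ p2⊥)
  [⅋]  ⊢ (p2⊥ ⅋ p2)
    [Ax]  ⊢ p2, p2⊥
  [Ax]  ⊢ p2, p2⊥

Result: YES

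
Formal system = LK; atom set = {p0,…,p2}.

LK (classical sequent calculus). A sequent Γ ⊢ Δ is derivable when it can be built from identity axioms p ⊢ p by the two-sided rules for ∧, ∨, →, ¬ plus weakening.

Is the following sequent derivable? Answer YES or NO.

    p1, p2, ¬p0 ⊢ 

Enumerate valuations to refute Γ ⊢ Δ:
  v=000: Γ:[p1=F, p2=F, ¬p0=T] Δ:[] refutes=False
  v=001: Γ:[p1=F, p2=T, ¬p0=T] Δ:[] refutes=False
  v=010: Γ:[p1=T, p2=F, ¬p0=T] Δ:[] refutes=False
  v=011: Γ:[p1=T, p2=T, ¬p0=T] Δ:[] refutes=True  ← countermodel

Result: NO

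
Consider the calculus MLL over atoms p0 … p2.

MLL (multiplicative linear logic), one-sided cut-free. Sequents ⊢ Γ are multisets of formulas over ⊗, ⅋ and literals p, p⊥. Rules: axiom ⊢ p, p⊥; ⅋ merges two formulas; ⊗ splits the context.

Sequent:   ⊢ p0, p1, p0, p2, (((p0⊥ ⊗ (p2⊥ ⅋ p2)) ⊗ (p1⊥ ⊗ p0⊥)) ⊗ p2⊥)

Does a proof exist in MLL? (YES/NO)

Proof tree:
[⊗]  ⊢ p0, p1, p0, p2, (((p0⊥ ⊗ (p2⊥ ⅋ p2)) ⊗ (p1⊥ ⊗ p0⊥)) ⊗ p2⊥)
  [⊗]  ⊢ p0, p1, p0, ((p0⊥ ⊗ (p2⊥ ⅋ p2)) ⊗ (p1⊥ ⊗ p0⊥))
    [⊗]  ⊢ p0, (p0⊥ ⊗ (p2⊥ ⅋ p2))
      [Ax]  ⊢ p0, p0⊥
      [⅋]  ⊢ (p2⊥ ⅋ p2)
        [Ax]  ⊢ p2, p2⊥
    [⊗]  ⊢ p1, p0, (p1⊥ ⊗ p0⊥)
      [Ax]  ⊢ p1, p1⊥
      [Ax]  ⊢ p0, p0⊥
  [Ax]  ⊢ p2, p2⊥

Result: YES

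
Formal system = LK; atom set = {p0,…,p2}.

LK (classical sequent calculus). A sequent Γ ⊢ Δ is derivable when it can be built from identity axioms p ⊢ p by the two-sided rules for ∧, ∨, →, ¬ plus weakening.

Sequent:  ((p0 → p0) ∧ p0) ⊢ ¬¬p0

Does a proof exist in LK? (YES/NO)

Derivation trace:
[∧L] ((p0 → p0) ∧ p0) ⊢ ¬¬p0
  [→L] p0, (p0 → p0) ⊢ ¬¬p0
    [Ax] p0 ⊢ p0
    [¬R] p0 ⊢ ¬¬p0
      [¬L] p0, ¬p0 ⊢ 
        [Ax] p0 ⊢ p0

Result: YES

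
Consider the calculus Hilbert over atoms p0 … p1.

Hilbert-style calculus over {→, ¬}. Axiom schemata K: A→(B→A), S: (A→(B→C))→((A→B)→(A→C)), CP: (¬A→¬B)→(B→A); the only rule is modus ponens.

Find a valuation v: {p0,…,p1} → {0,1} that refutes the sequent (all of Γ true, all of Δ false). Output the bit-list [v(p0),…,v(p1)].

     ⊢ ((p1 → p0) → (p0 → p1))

Enumerate valuations to refute Γ ⊢ Δ:
  v=00: Γ:[] Δ:[((p1 → p0) → (p0 → p1))=T] refutes=False
  v=01: Γ:[] Δ:[((p1 → p0) → (p0 → p1))=T] refutes=False
  v=10: Γ:[] Δ:[((p1 → p0) → (p0 → p1))=F] refutes=True  ← countermodel

Result: [1, 0]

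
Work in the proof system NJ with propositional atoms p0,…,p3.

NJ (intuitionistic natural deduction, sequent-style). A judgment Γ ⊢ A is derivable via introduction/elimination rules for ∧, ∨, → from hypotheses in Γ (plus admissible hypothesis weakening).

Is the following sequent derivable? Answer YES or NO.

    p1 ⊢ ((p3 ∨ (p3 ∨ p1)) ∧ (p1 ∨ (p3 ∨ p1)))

Derivation (root first):
[∧I] p1 ⊢ ((p3 ∨ (p3 ∨ p1)) ∧ (p1 ∨ (p3 ∨ p1)))
  [∨I₂] p1 ⊢ (p3 ∨ (p3 ∨ p1))
    [∨I₂] p1 ⊢ (p3 ∨ p1)
      [Ax] p1 ⊢ p1
  [∨I₂] p1 ⊢ (p1 ∨ (p3 ∨ p1))
    [∨I₂] p1 ⊢ (p3 ∨ p1)
      [Ax] p1 ⊢ p1

Result: YES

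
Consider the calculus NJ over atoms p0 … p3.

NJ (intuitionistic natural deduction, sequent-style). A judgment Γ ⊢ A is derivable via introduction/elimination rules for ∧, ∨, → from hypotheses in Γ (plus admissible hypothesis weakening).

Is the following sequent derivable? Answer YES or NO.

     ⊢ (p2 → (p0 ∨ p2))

Derivation trace:
[→I]  ⊢ (p2 → (p0 ∨ p2))
  [∨I₂] p2 ⊢ (p0 ∨ p2)
    [Ax] p2 ⊢ p2

Result: YES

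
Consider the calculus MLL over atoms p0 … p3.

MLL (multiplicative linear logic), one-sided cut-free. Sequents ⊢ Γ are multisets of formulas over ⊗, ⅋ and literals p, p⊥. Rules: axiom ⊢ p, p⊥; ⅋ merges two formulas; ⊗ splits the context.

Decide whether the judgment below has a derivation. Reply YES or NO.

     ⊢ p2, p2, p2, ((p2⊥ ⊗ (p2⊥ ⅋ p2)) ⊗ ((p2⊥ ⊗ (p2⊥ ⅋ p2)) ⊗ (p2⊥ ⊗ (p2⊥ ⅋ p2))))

Derivation (root first):
[⊗]  ⊢ p2, p2, p2, ((p2⊥ ⊗ (p2⊥ ⅋ p2)) ⊗ ((p2⊥ ⊗ (p2⊥ ⅋ p2)) ⊗ (p2⊥ ⊗ (p2⊥ ⅋ p2))))
  [⊗]  ⊢ p2, (p2⊥ ⊗ (p2⊥ ⅋ p2))
    [Ax]  ⊢ p2, p2⊥
    [⅋]  ⊢ (p2⊥ ⅋ p2)
      [Ax]  ⊢ p2, p2⊥
  [⊗]  ⊢ p2, p2, ((p2⊥ ⊗ (p2⊥ ⅋ p2)) ⊗ (p2⊥ ⊗ (p2⊥ ⅋ p2)))
    [⊗]  ⊢ p2, (p2⊥ ⊗ (p2⊥ ⅋ p2))
      [Ax]  ⊢ p2, p2⊥
      [⅋]  ⊢ (p2⊥ ⅋ p2)
        [Ax]  ⊢ p2, p2⊥
    [⊗]  ⊢ p2, (p2⊥ ⊗ (p2⊥ ⅋ p2))
      [Ax]  ⊢ p2, p2⊥
      [⅋]  ⊢ (p2⊥ ⅋ p2)
        [Ax]  ⊢ p2, p2⊥

Result: YES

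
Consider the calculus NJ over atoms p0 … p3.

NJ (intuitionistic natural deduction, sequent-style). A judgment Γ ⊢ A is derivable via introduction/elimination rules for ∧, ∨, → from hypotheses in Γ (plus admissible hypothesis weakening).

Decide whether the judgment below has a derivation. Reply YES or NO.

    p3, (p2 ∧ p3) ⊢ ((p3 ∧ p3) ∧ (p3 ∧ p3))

Derivation (root first):
[Wk] p3, (p2 ∧ p3) ⊢ ((p3 ∧ p3) ∧ (p3 ∧ p3))
  [∧I] p3 ⊢ ((p3 ∧ p3) ∧ (p3 ∧ p3))
    [∧I] p3 ⊢ (p3 ∧ p3)
      [Ax] p3 ⊢ p3
      [Ax] p3 ⊢ p3
    [∧I] p3 ⊢ (p3 ∧ p3)
      [Ax] p3 ⊢ p3
      [Ax] p3 ⊢ p3

Result: YES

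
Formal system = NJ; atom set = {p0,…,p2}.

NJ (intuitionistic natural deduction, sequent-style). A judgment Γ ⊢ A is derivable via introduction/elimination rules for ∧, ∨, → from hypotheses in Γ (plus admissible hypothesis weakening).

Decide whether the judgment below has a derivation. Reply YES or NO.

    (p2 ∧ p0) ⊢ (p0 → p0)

Proof tree:
[→I] (p2 ∧ p0) ⊢ (p0 → p0)
  [Wk] p0, (p2 ∧ p0) ⊢ p0
    [Ax] p0 ⊢ p0

Result: YES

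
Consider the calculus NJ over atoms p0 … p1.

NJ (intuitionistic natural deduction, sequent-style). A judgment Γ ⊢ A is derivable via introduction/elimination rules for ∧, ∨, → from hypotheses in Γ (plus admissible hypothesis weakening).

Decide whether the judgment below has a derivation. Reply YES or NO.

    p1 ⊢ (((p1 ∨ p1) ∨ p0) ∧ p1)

Proof tree:
[∧I] p1 ⊢ (((p1 ∨ p1) ∨ p0) ∧ p1)
  [∨I₁] p1 ⊢ ((p1 ∨ p1) ∨ p0)
    [∨I₁] p1 ⊢ (p1 ∨ p1)
      [Ax] p1 ⊢ p1
  [Ax] p1 ⊢ p1

Result: YES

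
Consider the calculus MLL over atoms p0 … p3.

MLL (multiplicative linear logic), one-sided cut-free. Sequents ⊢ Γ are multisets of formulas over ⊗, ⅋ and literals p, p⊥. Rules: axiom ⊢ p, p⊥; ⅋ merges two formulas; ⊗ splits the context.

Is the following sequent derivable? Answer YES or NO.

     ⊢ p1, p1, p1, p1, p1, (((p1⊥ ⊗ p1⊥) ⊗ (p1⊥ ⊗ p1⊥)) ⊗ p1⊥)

Proof tree:
[⊗]  ⊢ p1, p1, p1, p1, p1, (((p1⊥ ⊗ p1⊥) ⊗ (p1⊥ ⊗ p1⊥)) ⊗ p1⊥)
  [⊗]  ⊢ p1, p1, p1, p1, ((p1⊥ ⊗ p1⊥) ⊗ (p1⊥ ⊗ p1⊥))
    [⊗]  ⊢ p1, p1, (p1⊥ ⊗ p1⊥)
      [Ax]  ⊢ p1, p1⊥
      [Ax]  ⊢ p1, p1⊥
    [⊗]  ⊢ p1, p1, (p1⊥ ⊗ p1⊥)
      [Ax]  ⊢ p1, p1⊥
      [Ax]  ⊢ p1, p1⊥
  [Ax]  ⊢ p1, p1⊥

Result: YES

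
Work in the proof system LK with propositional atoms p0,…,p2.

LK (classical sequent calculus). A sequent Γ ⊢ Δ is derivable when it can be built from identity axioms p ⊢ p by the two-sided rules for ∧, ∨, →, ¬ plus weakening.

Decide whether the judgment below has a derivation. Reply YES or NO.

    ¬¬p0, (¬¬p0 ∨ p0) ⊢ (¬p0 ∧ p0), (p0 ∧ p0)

Derivation trace:
[∧R] ¬¬p0, (¬¬p0 ∨ p0) ⊢ (¬p0 ∧ p0), (p0 ∧ p0)
  [¬L] ¬¬p0 ⊢ p0
    [¬R]  ⊢ p0, ¬p0
      [Ax] p0 ⊢ p0
  [∨L] (¬¬p0 ∨ p0) ⊢ (¬p0 ∧ p0), p0
    [¬L] ¬¬p0 ⊢ p0
      [¬R]  ⊢ p0, ¬p0
        [Ax] p0 ⊢ p0
    [∧R] p0 ⊢ p0, (¬p0 ∧ p0)
      [¬R]  ⊢ p0, ¬p0
        [Ax] p0 ⊢ p0
      [Ax] p0 ⊢ p0

Result: YES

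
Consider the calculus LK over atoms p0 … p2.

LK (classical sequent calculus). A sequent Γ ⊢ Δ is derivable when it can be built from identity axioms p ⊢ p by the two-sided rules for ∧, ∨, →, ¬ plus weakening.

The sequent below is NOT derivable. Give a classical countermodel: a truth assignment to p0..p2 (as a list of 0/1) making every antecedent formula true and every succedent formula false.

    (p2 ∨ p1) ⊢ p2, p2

Truth-table refutation:
  v=000: Γ:[(p2 ∨ p1)=F] Δ:[p2=F, p2=F] refutes=False
  v=001: Γ:[(p2 ∨ p1)=T] Δ:[p2=T, p2=T] refutes=False
  v=010: Γ:[(p2 ∨ p1)=T] Δ:[p2=F, p2=F] refutes=True  ← countermodel

Result: [0, 1, 0]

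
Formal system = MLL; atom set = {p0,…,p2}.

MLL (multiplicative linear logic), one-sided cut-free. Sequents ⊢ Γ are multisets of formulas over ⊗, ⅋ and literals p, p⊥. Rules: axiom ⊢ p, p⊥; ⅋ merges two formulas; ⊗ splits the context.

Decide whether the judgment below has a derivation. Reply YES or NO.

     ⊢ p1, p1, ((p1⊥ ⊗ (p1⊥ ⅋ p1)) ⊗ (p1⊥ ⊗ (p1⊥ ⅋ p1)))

Proof tree:
[⊗]  ⊢ p1, p1, ((p1⊥ ⊗ (p1⊥ ⅋ p1)) ⊗ (p1⊥ ⊗ (p1⊥ ⅋ p1)))
  [⊗]  ⊢ p1, (p1⊥ ⊗ (p1⊥ ⅋ p1))
    [Ax]  ⊢ p1, p1⊥
    [⅋]  ⊢ (p1⊥ ⅋ p1)
      [Ax]  ⊢ p1, p1⊥
  [⊗]  ⊢ p1, (p1⊥ ⊗ (p1⊥ ⅋ p1))
    [Ax]  ⊢ p1, p1⊥
    [⅋]  ⊢ (p1⊥ ⅋ p1)
      [Ax]  ⊢ p1, p1⊥

Result: YES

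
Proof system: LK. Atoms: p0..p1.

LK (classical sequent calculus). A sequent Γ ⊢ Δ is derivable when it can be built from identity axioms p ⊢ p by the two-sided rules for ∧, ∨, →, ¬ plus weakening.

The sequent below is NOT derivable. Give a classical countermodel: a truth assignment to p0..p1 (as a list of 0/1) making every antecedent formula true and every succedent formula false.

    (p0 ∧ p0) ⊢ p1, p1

Truth-table refutation:
  v=00: Γ:[(p0 ∧ p0)=F] Δ:[p1=F, p1=F] refutes=False
  v=01: Γ:[(p0 ∧ p0)=F] Δ:[p1=T, p1=T] refutes=False
  v=10: Γ:[(p0 ∧ p0)=T] Δ:[p1=F, p1=F] refutes=True  ← countermodel

Result: [1, 0]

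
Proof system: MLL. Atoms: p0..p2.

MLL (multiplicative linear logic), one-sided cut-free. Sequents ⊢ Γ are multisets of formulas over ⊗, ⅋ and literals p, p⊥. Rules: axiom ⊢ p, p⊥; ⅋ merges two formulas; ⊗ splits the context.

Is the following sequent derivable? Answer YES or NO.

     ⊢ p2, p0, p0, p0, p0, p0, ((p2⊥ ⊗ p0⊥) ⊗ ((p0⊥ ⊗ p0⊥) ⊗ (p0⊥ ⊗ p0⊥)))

Proof tree:
[⊗]  ⊢ p2, p0, p0, p0, p0, p0, ((p2⊥ ⊗ p0⊥) ⊗ ((p0⊥ ⊗ p0⊥) ⊗ (p0⊥ ⊗ p0⊥)))
  [⊗]  ⊢ p2, p0, (p2⊥ ⊗ p0⊥)
    [Ax]  ⊢ p2, p2⊥
    [Ax]  ⊢ p0, p0⊥
  [⊗]  ⊢ p0, p0, p0, p0, ((p0⊥ ⊗ p0⊥) ⊗ (p0⊥ ⊗ p0⊥))
    [⊗]  ⊢ p0, p0, (p0⊥ ⊗ p0⊥)
      [Ax]  ⊢ p0, p0⊥
      [Ax]  ⊢ p0, p0⊥
    [⊗]  ⊢ p0, p0, (p0⊥ ⊗ p0⊥)
      [Ax]  ⊢ p0, p0⊥
      [Ax]  ⊢ p0, p0⊥

Result: YES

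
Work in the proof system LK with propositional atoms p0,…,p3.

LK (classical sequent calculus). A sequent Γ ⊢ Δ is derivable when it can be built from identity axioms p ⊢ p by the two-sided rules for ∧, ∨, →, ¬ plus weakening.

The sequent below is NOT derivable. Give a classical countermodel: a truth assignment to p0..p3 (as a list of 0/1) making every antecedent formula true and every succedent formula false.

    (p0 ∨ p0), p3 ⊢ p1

Search for a countermodel by truth-table:
  v=0000: Γ:[(p0 ∨ p0)=F, p3=F] Δ:[p1=F] refutes=False
  v=0001: Γ:[(p0 ∨ p0)=F, p3=T] Δ:[p1=F] refutes=False
  v=0010: Γ:[(p0 ∨ p0)=F, p3=F] Δ:[p1=F] refutes=False
  v=0011: Γ:[(p0 ∨ p0)=F, p3=T] Δ:[p1=F] refutes=False
  v=0100: Γ:[(p0 ∨ p0)=F, p3=F] Δ:[p1=T] refutes=False
  v=0101: Γ:[(p0 ∨ p0)=F, p3=T] Δ:[p1=T] refutes=False
  v=0110: Γ:[(p0 ∨ p0)=F, p3=F] Δ:[p1=T] refutes=False
  v=0111: Γ:[(p0 ∨ p0)=F, p3=T] Δ:[p1=T] refutes=False
  v=1000: Γ:[(p0 ∨ p0)=T, p3=F] Δ:[p1=F] refutes=False
  v=1001: Γ:[(p0 ∨ p0)=T, p3=T] Δ:[p1=F] refutes=True  ← countermodel

Result: [1, 0, 0, 1]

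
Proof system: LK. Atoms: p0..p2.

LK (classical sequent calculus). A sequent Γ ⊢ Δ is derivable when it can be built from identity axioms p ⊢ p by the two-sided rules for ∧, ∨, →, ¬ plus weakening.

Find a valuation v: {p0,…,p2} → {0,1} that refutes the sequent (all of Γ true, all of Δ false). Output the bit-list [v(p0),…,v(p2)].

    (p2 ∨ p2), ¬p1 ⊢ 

Search for a countermodel by truth-table:
  v=000: Γ:[(p2 ∨ p2)=F, ¬p1=T] Δ:[] refutes=False
  v=001: Γ:[(p2 ∨ p2)=T, ¬p1=T] Δ:[] refutes=True  ← countermodel

Result: [0, 0, 1]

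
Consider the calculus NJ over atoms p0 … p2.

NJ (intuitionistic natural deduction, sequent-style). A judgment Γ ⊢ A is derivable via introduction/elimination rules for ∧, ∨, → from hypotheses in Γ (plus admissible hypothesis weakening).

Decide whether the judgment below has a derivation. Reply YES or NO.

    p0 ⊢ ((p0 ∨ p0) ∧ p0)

Proof tree:
[∧I] p0 ⊢ ((p0 ∨ p0) ∧ p0)
  [∨I₂] p0 ⊢ (p0 ∨ p0)
    [Ax] p0 ⊢ p0
  [Ax] p0 ⊢ p0

Result: YES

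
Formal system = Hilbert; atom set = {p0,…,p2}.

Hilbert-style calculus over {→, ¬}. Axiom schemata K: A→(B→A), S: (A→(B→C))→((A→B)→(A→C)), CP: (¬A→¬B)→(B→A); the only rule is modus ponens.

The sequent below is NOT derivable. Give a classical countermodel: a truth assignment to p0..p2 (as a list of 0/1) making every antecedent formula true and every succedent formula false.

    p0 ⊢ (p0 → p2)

Enumerate valuations to refute Γ ⊢ Δ:
  v=000: Γ:[p0=F] Δ:[(p0 → p2)=T] refutes=False
  v=001: Γ:[p0=F] Δ:[(p0 → p2)=T] refutes=False
  v=010: Γ:[p0=F] Δ:[(p0 → p2)=T] refutes=False
  v=011: Γ:[p0=F] Δ:[(p0 → p2)=T] refutes=False
  v=100: Γ:[p0=T] Δ:[(p0 → p2)=F] refutes=True  ← countermodel

Result: [1, 0, 0]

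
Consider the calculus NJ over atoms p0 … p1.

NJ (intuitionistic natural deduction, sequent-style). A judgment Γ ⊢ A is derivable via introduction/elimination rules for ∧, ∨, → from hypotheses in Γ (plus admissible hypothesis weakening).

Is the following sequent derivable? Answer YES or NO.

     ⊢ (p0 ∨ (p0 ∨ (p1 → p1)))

Derivation trace:
[∨I₂]  ⊢ (p0 ∨ (p0 ∨ (p1 → p1)))
  [∨I₂]  ⊢ (p0 ∨ (p1 → p1))
    [→I]  ⊢ (p1 → p1)
      [Ax] p1 ⊢ p1

Result: YES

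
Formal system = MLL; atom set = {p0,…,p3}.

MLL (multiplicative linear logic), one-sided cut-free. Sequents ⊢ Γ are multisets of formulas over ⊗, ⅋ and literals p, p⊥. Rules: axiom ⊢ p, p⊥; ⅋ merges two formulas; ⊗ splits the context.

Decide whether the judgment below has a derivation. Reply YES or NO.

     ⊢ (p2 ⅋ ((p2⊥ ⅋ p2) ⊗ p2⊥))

Derivation trace:
[⅋]  ⊢ (p2 ⅋ ((p2⊥ ⅋ p2) ⊗ p2⊥))
  [⊗]  ⊢ p2, ((p2⊥ ⅋ p2) ⊗ p2⊥)
    [⅋]  ⊢ (p2⊥ ⅋ p2)
      [Ax]  ⊢ p2, p2⊥
    [Ax]  ⊢ p2, p2⊥

Result: YES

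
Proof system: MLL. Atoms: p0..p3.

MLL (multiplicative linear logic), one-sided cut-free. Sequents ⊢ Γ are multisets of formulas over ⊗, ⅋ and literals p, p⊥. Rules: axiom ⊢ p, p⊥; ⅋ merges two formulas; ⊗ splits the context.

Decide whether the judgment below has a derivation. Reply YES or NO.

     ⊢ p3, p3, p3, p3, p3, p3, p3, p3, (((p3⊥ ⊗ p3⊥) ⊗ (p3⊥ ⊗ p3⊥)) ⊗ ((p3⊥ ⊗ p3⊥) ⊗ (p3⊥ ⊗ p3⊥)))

Derivation trace:
[⊗]  ⊢ p3, p3, p3, p3, p3, p3, p3, p3, (((p3⊥ ⊗ p3⊥) ⊗ (p3⊥ ⊗ p3⊥)) ⊗ ((p3⊥ ⊗ p3⊥) ⊗ (p3⊥ ⊗ p3⊥)))
  [⊗]  ⊢ p3, p3, p3, p3, ((p3⊥ ⊗ p3⊥) ⊗ (p3⊥ ⊗ p3⊥))
    [⊗]  ⊢ p3, p3, (p3⊥ ⊗ p3⊥)
      [Ax]  ⊢ p3, p3⊥
      [Ax]  ⊢ p3, p3⊥
    [⊗]  ⊢ p3, p3, (p3⊥ ⊗ p3⊥)
      [Ax]  ⊢ p3, p3⊥
      [Ax]  ⊢ p3, p3⊥
  [⊗]  ⊢ p3, p3, p3, p3, ((p3⊥ ⊗ p3⊥) ⊗ (p3⊥ ⊗ p3⊥))
    [⊗]  ⊢ p3, p3, (p3⊥ ⊗ p3⊥)
      [Ax]  ⊢ p3, p3⊥
      [Ax]  ⊢ p3, p3⊥
    [⊗]  ⊢ p3, p3, (p3⊥ ⊗ p3⊥)
      [Ax]  ⊢ p3, p3⊥
      [Ax]  ⊢ p3, p3⊥

Result: YES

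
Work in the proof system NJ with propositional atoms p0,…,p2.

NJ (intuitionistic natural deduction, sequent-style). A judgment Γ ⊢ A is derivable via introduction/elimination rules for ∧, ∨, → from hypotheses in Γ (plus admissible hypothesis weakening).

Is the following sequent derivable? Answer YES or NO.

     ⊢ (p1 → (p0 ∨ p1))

Derivation (root first):
[→I]  ⊢ (p1 → (p0 ∨ p1))
  [∨I₂] p1 ⊢ (p0 ∨ p1)
    [Ax] p1 ⊢ p1

Result: YES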